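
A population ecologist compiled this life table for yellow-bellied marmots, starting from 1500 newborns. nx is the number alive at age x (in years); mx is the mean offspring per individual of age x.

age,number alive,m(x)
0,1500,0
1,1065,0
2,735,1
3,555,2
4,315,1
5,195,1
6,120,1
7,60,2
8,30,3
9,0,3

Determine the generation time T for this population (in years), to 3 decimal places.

lx = nx/n0 = nx/1500: 1, 0.71, 0.49, 0.37, 0.21, 0.13, 0.08, 0.04, 0.02, 0
lx·mx: 0, 0, 0.49, 0.74, 0.21, 0.13, 0.08, 0.08, 0.06, 0 → R0 = 1.79
x·lx·mx: 0, 0, 0.98, 2.22, 0.84, 0.65, 0.48, 0.56, 0.48, 0 → Σ = 6.21
T = 6.21 / 1.79 = 3.469274… → 3.469

3.469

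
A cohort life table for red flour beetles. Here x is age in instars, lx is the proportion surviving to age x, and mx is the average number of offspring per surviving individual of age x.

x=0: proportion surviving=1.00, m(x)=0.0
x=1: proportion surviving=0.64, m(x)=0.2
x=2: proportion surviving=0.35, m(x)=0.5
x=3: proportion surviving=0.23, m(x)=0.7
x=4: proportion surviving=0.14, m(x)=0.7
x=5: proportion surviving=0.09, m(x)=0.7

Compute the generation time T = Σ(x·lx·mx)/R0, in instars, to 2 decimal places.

lx·mx: 0, 0.128, 0.175, 0.161, 0.098, 0.063 → R0 = 0.625
x·lx·mx: 0, 0.128, 0.35, 0.483, 0.392, 0.315 → Σ = 1.668
T = 1.668 / 0.625 = 2.6688 → 2.67

2.67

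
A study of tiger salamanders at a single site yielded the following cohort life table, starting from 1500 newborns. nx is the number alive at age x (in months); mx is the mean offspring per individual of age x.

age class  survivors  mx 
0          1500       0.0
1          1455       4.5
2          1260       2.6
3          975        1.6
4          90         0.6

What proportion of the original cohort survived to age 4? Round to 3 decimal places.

0.060

l_4 = n_4/n_0 = 90/1500 = 0.06 → 0.060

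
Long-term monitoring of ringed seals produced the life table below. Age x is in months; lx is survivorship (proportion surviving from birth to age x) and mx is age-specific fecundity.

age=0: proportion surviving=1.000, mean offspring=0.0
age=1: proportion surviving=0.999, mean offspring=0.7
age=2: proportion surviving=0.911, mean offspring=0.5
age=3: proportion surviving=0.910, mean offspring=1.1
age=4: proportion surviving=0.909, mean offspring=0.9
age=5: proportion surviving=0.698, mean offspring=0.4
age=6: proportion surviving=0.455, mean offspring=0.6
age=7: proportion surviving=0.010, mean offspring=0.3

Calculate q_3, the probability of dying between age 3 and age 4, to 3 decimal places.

0.001

q_3 = (l_3 − l_4) / l_3 = (0.91 − 0.909) / 0.91
     = 0.001 / 0.91 = 0.001099… → 0.001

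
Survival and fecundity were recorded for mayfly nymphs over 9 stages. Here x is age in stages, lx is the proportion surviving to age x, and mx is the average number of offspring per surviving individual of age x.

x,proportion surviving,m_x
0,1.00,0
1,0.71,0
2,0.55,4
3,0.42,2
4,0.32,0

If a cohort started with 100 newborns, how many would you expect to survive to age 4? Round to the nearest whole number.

32

Expected survivors = N0 · l_4 = 100 × 0.32 = 32 → 32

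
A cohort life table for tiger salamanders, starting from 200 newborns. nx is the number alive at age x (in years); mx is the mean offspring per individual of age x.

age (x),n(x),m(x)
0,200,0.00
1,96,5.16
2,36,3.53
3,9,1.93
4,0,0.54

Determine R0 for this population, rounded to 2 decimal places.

3.20

lx = nx/n0 = nx/200: 1, 0.48, 0.18, 0.045, 0
lx·mx by age: 0, 2.4768, 0.6354, 0.08685, 0
R0 = Σ lx·mx = 3.19905 → 3.20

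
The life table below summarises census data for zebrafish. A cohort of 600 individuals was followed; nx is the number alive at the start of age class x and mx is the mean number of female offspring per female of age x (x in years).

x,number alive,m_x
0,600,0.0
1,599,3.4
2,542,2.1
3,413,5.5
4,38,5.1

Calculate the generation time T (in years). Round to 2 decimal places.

2.11

lx = nx/n0 = nx/600: 1, 0.99833…, 0.90333…, 0.68833…, 0.06333…
lx·mx: 0, 3.394333…, 1.897…, 3.785833…, 0.323… → R0 = 9.400167…
x·lx·mx: 0, 3.394333…, 3.794…, 11.3575…, 1.292… → Σ = 19.837833…
T = 19.837833… / 9.400167… = 2.11037… → 2.11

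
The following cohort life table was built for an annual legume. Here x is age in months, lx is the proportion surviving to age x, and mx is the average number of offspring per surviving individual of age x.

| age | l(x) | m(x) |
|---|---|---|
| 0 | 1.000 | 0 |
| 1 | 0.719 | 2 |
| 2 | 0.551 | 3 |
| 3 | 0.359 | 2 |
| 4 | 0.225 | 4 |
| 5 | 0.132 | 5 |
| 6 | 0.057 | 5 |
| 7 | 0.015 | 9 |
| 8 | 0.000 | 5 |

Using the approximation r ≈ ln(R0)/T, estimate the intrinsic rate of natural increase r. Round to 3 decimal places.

0.618

R0 = Σ lx·mx = 0 + 1.438 + 1.653 + 0.718 + 0.9 + 0.66 + 0.285 + 0.135 + 0 = 5.789
Σ x·lx·mx = 16.453; T = 16.453/5.789 = 2.84211…
r ≈ ln(R0)/T = ln(5.789)/2.84211… = 0.61784… → 0.618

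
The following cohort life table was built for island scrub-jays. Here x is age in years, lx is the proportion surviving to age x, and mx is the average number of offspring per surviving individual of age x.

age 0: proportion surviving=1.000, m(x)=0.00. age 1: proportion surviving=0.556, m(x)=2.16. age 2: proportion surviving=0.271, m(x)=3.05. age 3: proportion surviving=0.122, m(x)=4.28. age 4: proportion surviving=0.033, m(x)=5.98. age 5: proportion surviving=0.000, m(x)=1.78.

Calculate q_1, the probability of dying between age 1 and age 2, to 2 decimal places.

0.51

q_1 = (l_1 − l_2) / l_1 = (0.556 − 0.271) / 0.556
     = 0.285 / 0.556 = 0.51259… → 0.51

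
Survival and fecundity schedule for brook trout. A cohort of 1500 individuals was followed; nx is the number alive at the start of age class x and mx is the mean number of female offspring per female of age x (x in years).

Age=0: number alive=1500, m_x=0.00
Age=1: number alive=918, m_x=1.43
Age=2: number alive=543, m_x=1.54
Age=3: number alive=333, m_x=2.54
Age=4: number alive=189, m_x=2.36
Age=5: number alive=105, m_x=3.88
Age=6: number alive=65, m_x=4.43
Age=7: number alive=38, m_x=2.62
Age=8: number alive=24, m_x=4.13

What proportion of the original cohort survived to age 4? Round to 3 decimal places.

l_4 = n_4/n_0 = 189/1500 = 0.126 → 0.126

0.126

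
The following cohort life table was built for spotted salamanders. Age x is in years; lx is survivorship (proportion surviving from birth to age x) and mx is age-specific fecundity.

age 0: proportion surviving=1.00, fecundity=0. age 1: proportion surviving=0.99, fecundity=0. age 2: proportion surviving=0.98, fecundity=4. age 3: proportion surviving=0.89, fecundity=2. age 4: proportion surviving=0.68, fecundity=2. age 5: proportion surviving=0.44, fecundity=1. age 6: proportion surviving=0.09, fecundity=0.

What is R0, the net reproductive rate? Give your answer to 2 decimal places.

lx·mx by age: 0, 0, 3.92, 1.78, 1.36, 0.44, 0
R0 = Σ lx·mx = 7.5 → 7.50

7.50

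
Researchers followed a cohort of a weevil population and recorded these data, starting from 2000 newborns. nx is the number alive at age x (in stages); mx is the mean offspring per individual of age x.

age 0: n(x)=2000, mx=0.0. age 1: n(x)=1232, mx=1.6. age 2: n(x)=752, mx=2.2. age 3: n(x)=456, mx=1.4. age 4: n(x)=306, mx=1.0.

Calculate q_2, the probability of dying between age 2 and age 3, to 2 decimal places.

0.39

lx = nx/n0 = nx/2000: 1, 0.616, 0.376, 0.228, 0.153
q_2 = (l_2 − l_3) / l_2 = (0.376 − 0.228) / 0.376
     = 0.148 / 0.376 = 0.393617… → 0.39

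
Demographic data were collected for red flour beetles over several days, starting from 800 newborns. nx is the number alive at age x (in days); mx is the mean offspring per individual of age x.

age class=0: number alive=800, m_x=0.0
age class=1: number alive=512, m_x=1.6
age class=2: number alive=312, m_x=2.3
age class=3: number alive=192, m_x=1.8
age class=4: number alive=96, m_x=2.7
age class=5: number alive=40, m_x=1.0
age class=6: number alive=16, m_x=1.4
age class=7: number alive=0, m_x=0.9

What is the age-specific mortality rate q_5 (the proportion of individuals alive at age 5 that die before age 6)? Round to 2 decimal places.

lx = nx/n0 = nx/800: 1, 0.64, 0.39, 0.24, 0.12, 0.05, 0.02, 0
q_5 = (l_5 − l_6) / l_5 = (0.05 − 0.02) / 0.05
     = 0.03 / 0.05 = 0.6 → 0.60

0.60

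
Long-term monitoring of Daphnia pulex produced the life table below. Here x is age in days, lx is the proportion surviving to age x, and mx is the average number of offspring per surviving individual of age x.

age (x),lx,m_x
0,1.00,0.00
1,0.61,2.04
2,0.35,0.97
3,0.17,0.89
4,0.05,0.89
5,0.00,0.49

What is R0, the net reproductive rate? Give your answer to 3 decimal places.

lx·mx by age: 0, 1.2444, 0.3395, 0.1513, 0.0445, 0
R0 = Σ lx·mx = 1.7797 → 1.780

1.780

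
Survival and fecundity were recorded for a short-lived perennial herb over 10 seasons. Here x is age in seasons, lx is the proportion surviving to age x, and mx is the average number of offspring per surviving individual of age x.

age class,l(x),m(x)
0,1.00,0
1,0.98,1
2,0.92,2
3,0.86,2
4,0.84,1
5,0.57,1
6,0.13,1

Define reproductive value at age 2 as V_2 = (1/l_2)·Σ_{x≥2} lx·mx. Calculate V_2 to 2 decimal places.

lx·mx for x ≥ 2: 1.84, 1.72, 0.84, 0.57, 0.13 → sum = 5.1
V_2 = 5.1 / l_2 = 5.1 / 0.92 = 5.543478… → 5.54

5.54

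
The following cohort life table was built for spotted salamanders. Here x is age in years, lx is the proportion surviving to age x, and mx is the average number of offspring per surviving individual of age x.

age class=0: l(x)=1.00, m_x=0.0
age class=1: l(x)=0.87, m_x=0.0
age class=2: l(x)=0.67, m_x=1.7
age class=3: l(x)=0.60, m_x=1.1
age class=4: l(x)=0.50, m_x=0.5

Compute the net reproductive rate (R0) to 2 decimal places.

lx·mx by age: 0, 0, 1.139, 0.66, 0.25
R0 = Σ lx·mx = 2.049 → 2.05

2.05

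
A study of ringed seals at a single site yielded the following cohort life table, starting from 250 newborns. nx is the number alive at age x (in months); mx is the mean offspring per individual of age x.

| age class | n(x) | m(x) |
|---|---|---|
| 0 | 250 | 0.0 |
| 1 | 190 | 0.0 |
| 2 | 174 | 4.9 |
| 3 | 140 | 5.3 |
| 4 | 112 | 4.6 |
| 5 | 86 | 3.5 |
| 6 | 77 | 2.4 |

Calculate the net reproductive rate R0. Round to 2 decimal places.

lx = nx/n0 = nx/250: 1, 0.76, 0.696, 0.56, 0.448, 0.344, 0.308
lx·mx by age: 0, 0, 3.4104, 2.968, 2.0608, 1.204, 0.7392
R0 = Σ lx·mx = 10.3824 → 10.38

10.38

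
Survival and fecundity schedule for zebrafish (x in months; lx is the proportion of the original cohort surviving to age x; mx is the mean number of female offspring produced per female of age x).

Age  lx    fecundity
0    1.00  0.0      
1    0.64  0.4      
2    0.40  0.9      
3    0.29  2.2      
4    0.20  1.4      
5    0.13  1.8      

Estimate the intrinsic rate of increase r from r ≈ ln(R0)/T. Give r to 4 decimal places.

0.1945

R0 = Σ lx·mx = 0 + 0.256 + 0.36 + 0.638 + 0.28 + 0.234 = 1.768
Σ x·lx·mx = 5.18; T = 5.18/1.768 = 2.92986…
r ≈ ln(R0)/T = ln(1.768)/2.92986… = 0.194497… → 0.1945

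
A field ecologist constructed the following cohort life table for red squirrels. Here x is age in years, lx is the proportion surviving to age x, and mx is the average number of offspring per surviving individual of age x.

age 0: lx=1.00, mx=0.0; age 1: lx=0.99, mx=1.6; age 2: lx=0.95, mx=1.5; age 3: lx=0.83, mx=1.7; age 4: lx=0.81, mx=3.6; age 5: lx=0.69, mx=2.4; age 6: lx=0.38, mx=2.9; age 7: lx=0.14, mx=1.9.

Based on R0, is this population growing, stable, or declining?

growing

R0 = Σ lx·mx = 0 + 1.584 + 1.425 + 1.411 + 2.916 + 1.656 + 1.102 + 0.266 = 10.36
R0 > 1, so the population is growing.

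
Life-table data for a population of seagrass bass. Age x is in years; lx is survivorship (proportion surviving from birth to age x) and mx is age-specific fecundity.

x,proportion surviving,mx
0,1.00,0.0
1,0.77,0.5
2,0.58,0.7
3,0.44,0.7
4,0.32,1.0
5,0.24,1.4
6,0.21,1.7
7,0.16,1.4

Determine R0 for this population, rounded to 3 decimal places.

2.336

lx·mx by age: 0, 0.385, 0.406, 0.308, 0.32, 0.336, 0.357, 0.224
R0 = Σ lx·mx = 2.336 → 2.336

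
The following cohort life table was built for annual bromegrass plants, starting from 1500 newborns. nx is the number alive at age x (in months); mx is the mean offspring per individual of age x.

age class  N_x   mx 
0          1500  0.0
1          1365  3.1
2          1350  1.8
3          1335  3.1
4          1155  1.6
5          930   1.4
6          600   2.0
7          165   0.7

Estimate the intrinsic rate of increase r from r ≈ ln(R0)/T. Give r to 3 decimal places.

lx = nx/n0 = nx/1500: 1, 0.91, 0.9, 0.89, 0.77, 0.62, 0.4, 0.11
R0 = Σ lx·mx = 0 + 2.821 + 1.62 + 2.759 + 1.232 + 0.868 + 0.8 + 0.077 = 10.177
Σ x·lx·mx = 28.945; T = 28.945/10.177 = 2.84416…
r ≈ ln(R0)/T = ln(10.177)/2.84416… = 0.81575… → 0.816

0.816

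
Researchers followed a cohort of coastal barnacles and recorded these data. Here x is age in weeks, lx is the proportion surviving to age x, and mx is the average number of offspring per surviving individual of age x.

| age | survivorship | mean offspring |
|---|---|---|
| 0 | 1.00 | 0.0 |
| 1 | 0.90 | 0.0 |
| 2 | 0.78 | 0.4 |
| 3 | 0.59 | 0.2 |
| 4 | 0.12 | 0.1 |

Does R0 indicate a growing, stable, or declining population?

R0 = Σ lx·mx = 0 + 0 + 0.312 + 0.118 + 0.012 = 0.442
R0 < 1, so the population is declining.

declining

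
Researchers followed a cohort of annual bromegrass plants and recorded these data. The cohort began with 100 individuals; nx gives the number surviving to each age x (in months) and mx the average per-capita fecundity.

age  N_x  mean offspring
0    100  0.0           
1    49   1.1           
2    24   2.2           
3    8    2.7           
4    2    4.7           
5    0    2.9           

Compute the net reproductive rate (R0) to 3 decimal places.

lx = nx/n0 = nx/100: 1, 0.49, 0.24, 0.08, 0.02, 0
lx·mx by age: 0, 0.539, 0.528, 0.216, 0.094, 0
R0 = Σ lx·mx = 1.377 → 1.377

1.377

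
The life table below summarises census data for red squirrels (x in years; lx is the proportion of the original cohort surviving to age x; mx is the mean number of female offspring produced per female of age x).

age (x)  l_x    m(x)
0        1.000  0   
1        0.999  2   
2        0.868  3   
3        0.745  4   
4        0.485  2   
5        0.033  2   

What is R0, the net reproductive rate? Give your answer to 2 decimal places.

8.62

lx·mx by age: 0, 1.998, 2.604, 2.98, 0.97, 0.066
R0 = Σ lx·mx = 8.618 → 8.62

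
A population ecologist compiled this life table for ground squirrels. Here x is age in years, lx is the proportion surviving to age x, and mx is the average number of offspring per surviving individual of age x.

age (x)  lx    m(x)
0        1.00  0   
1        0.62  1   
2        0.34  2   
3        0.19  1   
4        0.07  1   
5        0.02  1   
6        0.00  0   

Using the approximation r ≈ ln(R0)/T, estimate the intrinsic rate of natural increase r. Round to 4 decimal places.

R0 = Σ lx·mx = 0 + 0.62 + 0.68 + 0.19 + 0.07 + 0.02 + 0 = 1.58
Σ x·lx·mx = 2.93; T = 2.93/1.58 = 1.85443…
r ≈ ln(R0)/T = ln(1.58)/1.85443… = 0.246666… → 0.2467

0.2467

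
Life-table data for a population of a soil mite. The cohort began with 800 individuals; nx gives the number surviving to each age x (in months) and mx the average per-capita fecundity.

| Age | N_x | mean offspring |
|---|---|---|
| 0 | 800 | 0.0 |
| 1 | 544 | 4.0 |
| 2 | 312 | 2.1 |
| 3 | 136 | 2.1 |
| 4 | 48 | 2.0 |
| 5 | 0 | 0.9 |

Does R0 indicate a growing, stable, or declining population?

growing

lx = nx/n0 = nx/800: 1, 0.68, 0.39, 0.17, 0.06, 0
R0 = Σ lx·mx = 0 + 2.72 + 0.819 + 0.357 + 0.12 + 0 = 4.016
R0 > 1, so the population is growing.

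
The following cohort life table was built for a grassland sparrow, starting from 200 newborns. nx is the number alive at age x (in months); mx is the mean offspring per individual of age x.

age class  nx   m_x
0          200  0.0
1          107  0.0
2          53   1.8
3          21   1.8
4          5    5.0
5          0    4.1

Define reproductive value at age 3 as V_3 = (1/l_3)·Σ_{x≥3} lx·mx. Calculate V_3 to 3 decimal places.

2.990

lx = nx/n0 = nx/200: 1, 0.535, 0.265, 0.105, 0.025, 0
lx·mx for x ≥ 3: 0.189, 0.125, 0 → sum = 0.314
V_3 = 0.314 / l_3 = 0.314 / 0.105 = 2.990476… → 2.990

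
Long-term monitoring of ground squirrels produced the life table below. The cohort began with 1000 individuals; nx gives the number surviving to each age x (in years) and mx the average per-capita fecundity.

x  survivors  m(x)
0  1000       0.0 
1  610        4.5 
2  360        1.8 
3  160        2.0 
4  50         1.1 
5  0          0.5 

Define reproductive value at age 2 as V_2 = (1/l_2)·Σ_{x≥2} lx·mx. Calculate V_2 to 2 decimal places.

lx = nx/n0 = nx/1000: 1, 0.61, 0.36, 0.16, 0.05, 0
lx·mx for x ≥ 2: 0.648, 0.32, 0.055, 0 → sum = 1.023
V_2 = 1.023 / l_2 = 1.023 / 0.36 = 2.841667… → 2.84

2.84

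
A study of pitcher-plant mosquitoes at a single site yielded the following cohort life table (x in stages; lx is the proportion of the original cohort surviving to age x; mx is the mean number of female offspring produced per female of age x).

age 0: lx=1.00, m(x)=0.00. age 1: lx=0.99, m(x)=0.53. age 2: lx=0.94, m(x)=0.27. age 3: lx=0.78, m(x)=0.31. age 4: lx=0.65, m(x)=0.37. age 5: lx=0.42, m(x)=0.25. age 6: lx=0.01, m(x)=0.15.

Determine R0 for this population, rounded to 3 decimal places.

1.367

lx·mx by age: 0, 0.5247, 0.2538, 0.2418, 0.2405, 0.105, 0.0015
R0 = Σ lx·mx = 1.3673 → 1.367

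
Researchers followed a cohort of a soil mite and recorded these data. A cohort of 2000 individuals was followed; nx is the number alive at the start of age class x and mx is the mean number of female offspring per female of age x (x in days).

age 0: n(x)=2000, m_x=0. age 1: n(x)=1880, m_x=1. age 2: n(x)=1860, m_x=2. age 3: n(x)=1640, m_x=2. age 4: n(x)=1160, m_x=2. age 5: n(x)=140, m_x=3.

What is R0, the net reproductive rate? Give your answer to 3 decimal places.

5.810

lx = nx/n0 = nx/2000: 1, 0.94, 0.93, 0.82, 0.58, 0.07
lx·mx by age: 0, 0.94, 1.86, 1.64, 1.16, 0.21
R0 = Σ lx·mx = 5.81 → 5.810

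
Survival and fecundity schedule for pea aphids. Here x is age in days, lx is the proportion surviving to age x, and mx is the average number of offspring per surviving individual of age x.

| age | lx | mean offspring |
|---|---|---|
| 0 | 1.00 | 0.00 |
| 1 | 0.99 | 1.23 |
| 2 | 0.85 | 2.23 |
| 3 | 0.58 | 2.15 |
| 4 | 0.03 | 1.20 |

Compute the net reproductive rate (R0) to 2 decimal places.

lx·mx by age: 0, 1.2177, 1.8955, 1.247, 0.036
R0 = Σ lx·mx = 4.3962 → 4.40

4.40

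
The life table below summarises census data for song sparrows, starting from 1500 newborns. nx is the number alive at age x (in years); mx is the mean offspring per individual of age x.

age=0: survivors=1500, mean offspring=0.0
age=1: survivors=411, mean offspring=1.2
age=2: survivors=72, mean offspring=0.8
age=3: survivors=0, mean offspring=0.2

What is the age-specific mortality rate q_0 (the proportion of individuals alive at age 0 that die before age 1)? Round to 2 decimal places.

lx = nx/n0 = nx/1500: 1, 0.274, 0.048, 0
q_0 = (l_0 − l_1) / l_0 = (1 − 0.274) / 1
     = 0.726 / 1 = 0.726 → 0.73

0.73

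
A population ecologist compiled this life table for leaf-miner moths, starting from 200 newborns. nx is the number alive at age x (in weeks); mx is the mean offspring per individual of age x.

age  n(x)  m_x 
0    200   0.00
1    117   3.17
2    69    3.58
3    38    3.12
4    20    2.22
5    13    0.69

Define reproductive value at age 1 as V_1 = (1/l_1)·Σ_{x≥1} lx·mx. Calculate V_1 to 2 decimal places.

lx = nx/n0 = nx/200: 1, 0.585, 0.345, 0.19, 0.1, 0.065
lx·mx for x ≥ 1: 1.85445, 1.2351, 0.5928, 0.222, 0.04485 → sum = 3.9492
V_1 = 3.9492 / l_1 = 3.9492 / 0.585 = 6.750769… → 6.75

6.75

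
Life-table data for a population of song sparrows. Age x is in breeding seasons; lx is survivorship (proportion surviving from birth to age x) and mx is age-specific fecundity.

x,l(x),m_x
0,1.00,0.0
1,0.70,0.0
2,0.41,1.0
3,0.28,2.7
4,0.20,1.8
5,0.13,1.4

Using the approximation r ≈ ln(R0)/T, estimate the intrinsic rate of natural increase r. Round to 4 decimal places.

0.1681

R0 = Σ lx·mx = 0 + 0 + 0.41 + 0.756 + 0.36 + 0.182 = 1.708
Σ x·lx·mx = 5.438; T = 5.438/1.708 = 3.18384…
r ≈ ln(R0)/T = ln(1.708)/3.18384… = 0.168138… → 0.1681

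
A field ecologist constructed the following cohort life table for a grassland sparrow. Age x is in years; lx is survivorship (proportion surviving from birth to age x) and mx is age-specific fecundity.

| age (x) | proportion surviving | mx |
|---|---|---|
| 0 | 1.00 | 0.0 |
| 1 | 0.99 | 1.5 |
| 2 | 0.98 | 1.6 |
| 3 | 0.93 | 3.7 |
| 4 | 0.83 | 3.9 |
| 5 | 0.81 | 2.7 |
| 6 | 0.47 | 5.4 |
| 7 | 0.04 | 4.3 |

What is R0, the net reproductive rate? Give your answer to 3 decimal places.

14.628

lx·mx by age: 0, 1.485, 1.568, 3.441, 3.237, 2.187, 2.538, 0.172
R0 = Σ lx·mx = 14.628 → 14.628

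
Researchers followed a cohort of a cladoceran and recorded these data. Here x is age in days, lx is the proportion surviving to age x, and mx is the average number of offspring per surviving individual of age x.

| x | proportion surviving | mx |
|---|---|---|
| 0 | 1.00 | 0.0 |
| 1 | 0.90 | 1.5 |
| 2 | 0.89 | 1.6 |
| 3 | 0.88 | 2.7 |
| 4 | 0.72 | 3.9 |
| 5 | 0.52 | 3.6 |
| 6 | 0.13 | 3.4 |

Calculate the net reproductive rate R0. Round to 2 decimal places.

lx·mx by age: 0, 1.35, 1.424, 2.376, 2.808, 1.872, 0.442
R0 = Σ lx·mx = 10.272 → 10.27

10.27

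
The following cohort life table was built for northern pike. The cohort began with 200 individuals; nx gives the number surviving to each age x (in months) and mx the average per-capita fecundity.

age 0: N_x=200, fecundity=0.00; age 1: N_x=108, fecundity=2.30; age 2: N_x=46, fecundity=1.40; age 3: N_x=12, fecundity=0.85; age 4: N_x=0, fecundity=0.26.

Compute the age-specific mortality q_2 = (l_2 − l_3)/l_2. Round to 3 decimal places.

0.739

lx = nx/n0 = nx/200: 1, 0.54, 0.23, 0.06, 0
q_2 = (l_2 − l_3) / l_2 = (0.23 − 0.06) / 0.23
     = 0.17 / 0.23 = 0.73913… → 0.739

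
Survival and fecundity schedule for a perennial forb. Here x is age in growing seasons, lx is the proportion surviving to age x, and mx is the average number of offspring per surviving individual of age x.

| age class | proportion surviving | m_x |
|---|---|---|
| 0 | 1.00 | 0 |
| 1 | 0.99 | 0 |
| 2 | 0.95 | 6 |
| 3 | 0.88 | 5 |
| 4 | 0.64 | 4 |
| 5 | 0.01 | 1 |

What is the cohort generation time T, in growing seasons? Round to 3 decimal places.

lx·mx: 0, 0, 5.7, 4.4, 2.56, 0.01 → R0 = 12.67
x·lx·mx: 0, 0, 11.4, 13.2, 10.24, 0.05 → Σ = 34.89
T = 34.89 / 12.67 = 2.753749… → 2.754

2.754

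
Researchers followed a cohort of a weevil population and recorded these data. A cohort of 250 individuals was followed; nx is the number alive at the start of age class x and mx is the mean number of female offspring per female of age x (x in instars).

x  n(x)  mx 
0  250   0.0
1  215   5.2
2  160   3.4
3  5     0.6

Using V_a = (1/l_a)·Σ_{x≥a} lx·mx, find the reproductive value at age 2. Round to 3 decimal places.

3.419

lx = nx/n0 = nx/250: 1, 0.86, 0.64, 0.02
lx·mx for x ≥ 2: 2.176, 0.012 → sum = 2.188
V_2 = 2.188 / l_2 = 2.188 / 0.64 = 3.41875 → 3.419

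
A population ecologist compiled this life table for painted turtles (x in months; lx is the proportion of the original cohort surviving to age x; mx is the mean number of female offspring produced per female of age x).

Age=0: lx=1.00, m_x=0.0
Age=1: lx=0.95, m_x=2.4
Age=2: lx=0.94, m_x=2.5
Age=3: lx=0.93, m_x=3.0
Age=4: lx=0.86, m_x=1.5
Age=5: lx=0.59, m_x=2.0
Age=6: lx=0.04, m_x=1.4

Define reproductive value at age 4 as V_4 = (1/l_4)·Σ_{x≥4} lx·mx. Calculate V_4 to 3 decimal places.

2.937

lx·mx for x ≥ 4: 1.29, 1.18, 0.056 → sum = 2.526
V_4 = 2.526 / l_4 = 2.526 / 0.86 = 2.937209… → 2.937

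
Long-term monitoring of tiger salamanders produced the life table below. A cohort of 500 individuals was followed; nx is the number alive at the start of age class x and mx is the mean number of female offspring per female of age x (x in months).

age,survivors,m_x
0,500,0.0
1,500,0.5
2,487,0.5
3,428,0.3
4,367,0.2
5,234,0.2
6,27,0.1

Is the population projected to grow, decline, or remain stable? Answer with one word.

lx = nx/n0 = nx/500: 1, 1, 0.974, 0.856, 0.734, 0.468, 0.054
R0 = Σ lx·mx = 0 + 0.5 + 0.487 + 0.2568 + 0.1468 + 0.0936 + 0.0054 = 1.4896
R0 > 1, so the population is growing.

growing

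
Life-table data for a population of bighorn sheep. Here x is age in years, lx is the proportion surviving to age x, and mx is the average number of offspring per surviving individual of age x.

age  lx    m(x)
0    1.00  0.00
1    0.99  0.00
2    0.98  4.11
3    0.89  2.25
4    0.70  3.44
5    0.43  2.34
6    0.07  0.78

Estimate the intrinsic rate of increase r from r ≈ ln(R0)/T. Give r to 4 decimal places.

0.7360

R0 = Σ lx·mx = 0 + 0 + 4.0278 + 2.0025 + 2.408 + 1.0062 + 0.0546 = 9.4991
Σ x·lx·mx = 29.0537; T = 29.0537/9.4991 = 3.05857…
r ≈ ln(R0)/T = ln(9.4991)/3.05857… = 0.736028… → 0.7360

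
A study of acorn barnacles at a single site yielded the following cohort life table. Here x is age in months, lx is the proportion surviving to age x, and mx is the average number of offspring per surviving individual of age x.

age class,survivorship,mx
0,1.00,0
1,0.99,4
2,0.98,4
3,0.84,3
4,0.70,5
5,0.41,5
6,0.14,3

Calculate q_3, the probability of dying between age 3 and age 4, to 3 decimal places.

0.167

q_3 = (l_3 − l_4) / l_3 = (0.84 − 0.7) / 0.84
     = 0.14 / 0.84 = 0.166667… → 0.167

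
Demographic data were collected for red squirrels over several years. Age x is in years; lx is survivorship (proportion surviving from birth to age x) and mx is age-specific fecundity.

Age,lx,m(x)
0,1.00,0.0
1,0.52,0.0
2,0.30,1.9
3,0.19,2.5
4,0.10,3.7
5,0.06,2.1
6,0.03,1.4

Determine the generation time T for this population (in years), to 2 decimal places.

lx·mx: 0, 0, 0.57, 0.475, 0.37, 0.126, 0.042 → R0 = 1.583
x·lx·mx: 0, 0, 1.14, 1.425, 1.48, 0.63, 0.252 → Σ = 4.927
T = 4.927 / 1.583 = 3.112445… → 3.11

3.11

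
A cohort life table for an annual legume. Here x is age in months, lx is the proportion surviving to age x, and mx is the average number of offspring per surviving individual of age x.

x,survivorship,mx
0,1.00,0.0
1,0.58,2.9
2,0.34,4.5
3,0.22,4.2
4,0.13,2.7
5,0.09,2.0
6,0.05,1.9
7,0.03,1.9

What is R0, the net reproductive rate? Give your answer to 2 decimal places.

lx·mx by age: 0, 1.682, 1.53, 0.924, 0.351, 0.18, 0.095, 0.057
R0 = Σ lx·mx = 4.819 → 4.82

4.82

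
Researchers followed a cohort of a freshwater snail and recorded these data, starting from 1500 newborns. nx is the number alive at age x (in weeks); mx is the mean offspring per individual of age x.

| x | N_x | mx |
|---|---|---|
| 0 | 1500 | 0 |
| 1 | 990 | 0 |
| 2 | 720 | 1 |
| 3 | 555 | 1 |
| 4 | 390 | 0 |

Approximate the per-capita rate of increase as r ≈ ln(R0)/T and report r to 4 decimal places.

-0.0667

lx = nx/n0 = nx/1500: 1, 0.66, 0.48, 0.37, 0.26
R0 = Σ lx·mx = 0 + 0 + 0.48 + 0.37 + 0 = 0.85
Σ x·lx·mx = 2.07; T = 2.07/0.85 = 2.43529…
r ≈ ln(R0)/T = ln(0.85)/2.43529… = -0.066735… → -0.0667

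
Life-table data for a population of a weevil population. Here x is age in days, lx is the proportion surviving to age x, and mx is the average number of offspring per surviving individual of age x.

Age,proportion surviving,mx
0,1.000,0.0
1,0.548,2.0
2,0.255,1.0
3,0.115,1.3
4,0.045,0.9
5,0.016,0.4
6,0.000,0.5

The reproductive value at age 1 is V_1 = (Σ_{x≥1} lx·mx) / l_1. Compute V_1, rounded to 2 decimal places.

2.82

lx·mx for x ≥ 1: 1.096, 0.255, 0.1495, 0.0405, 0.0064, 0 → sum = 1.5474
V_1 = 1.5474 / l_1 = 1.5474 / 0.548 = 2.823723… → 2.82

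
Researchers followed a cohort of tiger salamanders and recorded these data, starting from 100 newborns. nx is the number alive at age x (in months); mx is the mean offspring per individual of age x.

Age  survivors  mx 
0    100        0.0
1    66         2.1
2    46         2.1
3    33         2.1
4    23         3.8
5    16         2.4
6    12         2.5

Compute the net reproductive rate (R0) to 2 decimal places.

lx = nx/n0 = nx/100: 1, 0.66, 0.46, 0.33, 0.23, 0.16, 0.12
lx·mx by age: 0, 1.386, 0.966, 0.693, 0.874, 0.384, 0.3
R0 = Σ lx·mx = 4.603 → 4.60

4.60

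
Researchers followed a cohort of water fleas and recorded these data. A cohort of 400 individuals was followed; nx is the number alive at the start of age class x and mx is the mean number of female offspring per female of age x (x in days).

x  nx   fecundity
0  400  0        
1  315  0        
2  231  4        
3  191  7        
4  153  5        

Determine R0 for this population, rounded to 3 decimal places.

lx = nx/n0 = nx/400: 1, 0.7875, 0.5775, 0.4775, 0.3825
lx·mx by age: 0, 0, 2.31, 3.3425, 1.9125
R0 = Σ lx·mx = 7.565 → 7.565

7.565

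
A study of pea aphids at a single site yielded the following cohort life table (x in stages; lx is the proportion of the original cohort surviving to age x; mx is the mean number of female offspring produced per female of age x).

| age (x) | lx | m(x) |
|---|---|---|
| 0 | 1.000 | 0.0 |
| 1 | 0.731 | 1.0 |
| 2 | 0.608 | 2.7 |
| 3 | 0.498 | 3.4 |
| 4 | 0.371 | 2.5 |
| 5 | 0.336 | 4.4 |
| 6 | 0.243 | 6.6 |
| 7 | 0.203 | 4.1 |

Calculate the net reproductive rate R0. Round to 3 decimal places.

8.908

lx·mx by age: 0, 0.731, 1.6416, 1.6932, 0.9275, 1.4784, 1.6038, 0.8323
R0 = Σ lx·mx = 8.9078 → 8.908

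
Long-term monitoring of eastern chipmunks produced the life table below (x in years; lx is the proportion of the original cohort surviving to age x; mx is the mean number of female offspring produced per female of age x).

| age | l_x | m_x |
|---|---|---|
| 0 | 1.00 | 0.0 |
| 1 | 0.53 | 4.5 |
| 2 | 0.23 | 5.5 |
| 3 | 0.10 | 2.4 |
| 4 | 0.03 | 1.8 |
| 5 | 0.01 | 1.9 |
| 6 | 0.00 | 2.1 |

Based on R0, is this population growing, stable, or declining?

growing

R0 = Σ lx·mx = 0 + 2.385 + 1.265 + 0.24 + 0.054 + 0.019 + 0 = 3.963
R0 > 1, so the population is growing.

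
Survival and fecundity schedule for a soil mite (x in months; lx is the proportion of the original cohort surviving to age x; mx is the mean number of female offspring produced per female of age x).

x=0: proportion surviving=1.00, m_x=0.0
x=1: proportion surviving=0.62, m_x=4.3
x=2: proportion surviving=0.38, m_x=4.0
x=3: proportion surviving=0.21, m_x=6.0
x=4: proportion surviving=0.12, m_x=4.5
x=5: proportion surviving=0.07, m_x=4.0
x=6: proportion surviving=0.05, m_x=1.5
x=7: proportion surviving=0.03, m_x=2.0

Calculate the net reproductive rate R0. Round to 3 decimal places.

6.401

lx·mx by age: 0, 2.666, 1.52, 1.26, 0.54, 0.28, 0.075, 0.06
R0 = Σ lx·mx = 6.401 → 6.401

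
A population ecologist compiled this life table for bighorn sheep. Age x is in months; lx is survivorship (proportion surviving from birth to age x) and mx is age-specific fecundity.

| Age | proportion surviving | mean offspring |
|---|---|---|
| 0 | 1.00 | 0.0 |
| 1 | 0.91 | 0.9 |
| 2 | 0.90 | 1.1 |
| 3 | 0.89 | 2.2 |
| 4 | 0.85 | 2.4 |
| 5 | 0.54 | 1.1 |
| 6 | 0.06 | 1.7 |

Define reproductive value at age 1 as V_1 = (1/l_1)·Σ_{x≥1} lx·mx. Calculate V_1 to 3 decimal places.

lx·mx for x ≥ 1: 0.819, 0.99, 1.958, 2.04, 0.594, 0.102 → sum = 6.503
V_1 = 6.503 / l_1 = 6.503 / 0.91 = 7.146154… → 7.146

7.146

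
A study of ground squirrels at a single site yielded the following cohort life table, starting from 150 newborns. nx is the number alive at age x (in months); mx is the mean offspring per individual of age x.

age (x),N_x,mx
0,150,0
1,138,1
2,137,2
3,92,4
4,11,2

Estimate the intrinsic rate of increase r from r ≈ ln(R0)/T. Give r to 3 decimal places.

lx = nx/n0 = nx/150: 1, 0.92, 0.91333…, 0.61333…, 0.07333…
R0 = Σ lx·mx = 0 + 0.92 + 1.82667… + 2.45333… + 0.14667… = 5.346667…
Σ x·lx·mx = 12.52…; T = 12.52…/5.346667… = 2.34165…
r ≈ ln(R0)/T = ln(5.346667…)/2.34165… = 0.71594… → 0.716

0.716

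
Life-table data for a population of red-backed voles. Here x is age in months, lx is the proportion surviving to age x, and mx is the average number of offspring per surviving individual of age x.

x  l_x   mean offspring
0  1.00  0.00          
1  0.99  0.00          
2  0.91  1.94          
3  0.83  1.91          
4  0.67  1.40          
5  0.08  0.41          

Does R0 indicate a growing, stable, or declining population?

growing

R0 = Σ lx·mx = 0 + 0 + 1.7654 + 1.5853 + 0.938 + 0.0328 = 4.3215
R0 > 1, so the population is growing.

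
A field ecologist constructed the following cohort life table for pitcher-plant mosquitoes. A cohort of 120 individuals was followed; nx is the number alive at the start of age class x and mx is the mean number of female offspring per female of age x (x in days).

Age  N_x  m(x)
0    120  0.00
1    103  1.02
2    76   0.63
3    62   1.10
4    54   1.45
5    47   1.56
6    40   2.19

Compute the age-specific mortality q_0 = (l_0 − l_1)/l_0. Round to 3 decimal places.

0.142

lx = nx/n0 = nx/120: 1, 0.85833…, 0.63333…, 0.51667…, 0.45, 0.39167…, 0.33333…
q_0 = (l_0 − l_1) / l_0 = (1 − 0.858333…) / 1
     = 0.141667… / 1 = 0.141667… → 0.142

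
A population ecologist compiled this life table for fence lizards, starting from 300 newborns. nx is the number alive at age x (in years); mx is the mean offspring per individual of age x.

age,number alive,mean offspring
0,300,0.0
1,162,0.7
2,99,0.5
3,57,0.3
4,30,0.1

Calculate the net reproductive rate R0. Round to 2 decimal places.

0.61

lx = nx/n0 = nx/300: 1, 0.54, 0.33, 0.19, 0.1
lx·mx by age: 0, 0.378, 0.165, 0.057, 0.01
R0 = Σ lx·mx = 0.61 → 0.61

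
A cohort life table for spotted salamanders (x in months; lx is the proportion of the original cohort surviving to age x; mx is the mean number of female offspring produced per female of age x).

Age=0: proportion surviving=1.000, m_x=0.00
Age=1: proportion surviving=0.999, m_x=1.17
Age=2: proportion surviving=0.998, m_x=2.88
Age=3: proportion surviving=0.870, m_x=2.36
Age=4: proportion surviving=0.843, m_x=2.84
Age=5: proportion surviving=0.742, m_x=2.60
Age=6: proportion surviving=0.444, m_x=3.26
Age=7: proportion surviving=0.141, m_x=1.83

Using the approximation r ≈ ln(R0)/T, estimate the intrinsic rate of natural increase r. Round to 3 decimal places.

R0 = Σ lx·mx = 0 + 1.16883 + 2.87424 + 2.0532 + 2.39412 + 1.9292 + 1.44744 + 0.25803 = 12.12506
Σ x·lx·mx = 42.79024; T = 42.79024/12.12506 = 3.52907…
r ≈ ln(R0)/T = ln(12.12506)/3.52907… = 0.70706… → 0.707

0.707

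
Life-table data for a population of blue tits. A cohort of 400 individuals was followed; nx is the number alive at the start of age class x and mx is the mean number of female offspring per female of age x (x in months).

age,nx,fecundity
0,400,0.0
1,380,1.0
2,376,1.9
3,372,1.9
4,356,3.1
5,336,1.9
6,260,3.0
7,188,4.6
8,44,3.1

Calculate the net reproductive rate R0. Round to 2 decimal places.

lx = nx/n0 = nx/400: 1, 0.95, 0.94, 0.93, 0.89, 0.84, 0.65, 0.47, 0.11
lx·mx by age: 0, 0.95, 1.786, 1.767, 2.759, 1.596, 1.95, 2.162, 0.341
R0 = Σ lx·mx = 13.311 → 13.31

13.31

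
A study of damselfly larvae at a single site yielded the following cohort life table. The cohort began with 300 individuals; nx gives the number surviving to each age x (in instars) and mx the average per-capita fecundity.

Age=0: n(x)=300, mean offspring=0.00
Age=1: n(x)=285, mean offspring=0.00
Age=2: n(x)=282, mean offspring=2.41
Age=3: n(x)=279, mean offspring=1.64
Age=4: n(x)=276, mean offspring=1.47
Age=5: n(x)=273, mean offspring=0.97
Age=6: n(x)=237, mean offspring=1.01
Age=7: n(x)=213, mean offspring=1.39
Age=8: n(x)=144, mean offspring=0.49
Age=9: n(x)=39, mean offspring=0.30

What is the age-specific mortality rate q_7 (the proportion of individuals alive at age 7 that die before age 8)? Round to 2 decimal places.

0.32

lx = nx/n0 = nx/300: 1, 0.95, 0.94, 0.93, 0.92, 0.91, 0.79, 0.71, 0.48, 0.13
q_7 = (l_7 − l_8) / l_7 = (0.71 − 0.48) / 0.71
     = 0.23 / 0.71 = 0.323944… → 0.32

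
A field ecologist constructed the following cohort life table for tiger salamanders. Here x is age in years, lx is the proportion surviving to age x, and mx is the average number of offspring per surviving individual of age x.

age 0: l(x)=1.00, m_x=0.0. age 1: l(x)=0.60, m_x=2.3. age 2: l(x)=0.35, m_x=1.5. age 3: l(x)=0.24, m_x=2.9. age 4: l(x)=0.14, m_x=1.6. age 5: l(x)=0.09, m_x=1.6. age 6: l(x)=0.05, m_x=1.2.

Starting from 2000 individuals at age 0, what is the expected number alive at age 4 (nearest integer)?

Expected survivors = N0 · l_4 = 2000 × 0.14 = 280 → 280

280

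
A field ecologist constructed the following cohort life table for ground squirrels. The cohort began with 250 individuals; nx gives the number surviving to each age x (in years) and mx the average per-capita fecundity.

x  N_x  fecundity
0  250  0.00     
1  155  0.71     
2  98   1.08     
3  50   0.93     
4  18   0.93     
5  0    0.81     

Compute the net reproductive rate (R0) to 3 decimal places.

lx = nx/n0 = nx/250: 1, 0.62, 0.392, 0.2, 0.072, 0
lx·mx by age: 0, 0.4402, 0.42336, 0.186, 0.06696, 0
R0 = Σ lx·mx = 1.11652 → 1.117

1.117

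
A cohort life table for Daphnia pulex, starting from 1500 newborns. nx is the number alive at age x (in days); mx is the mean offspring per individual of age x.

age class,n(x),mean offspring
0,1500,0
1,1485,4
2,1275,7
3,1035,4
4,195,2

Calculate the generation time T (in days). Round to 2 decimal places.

1.95

lx = nx/n0 = nx/1500: 1, 0.99, 0.85, 0.69, 0.13
lx·mx: 0, 3.96, 5.95, 2.76, 0.26 → R0 = 12.93
x·lx·mx: 0, 3.96, 11.9, 8.28, 1.04 → Σ = 25.18
T = 25.18 / 12.93 = 1.947409… → 1.95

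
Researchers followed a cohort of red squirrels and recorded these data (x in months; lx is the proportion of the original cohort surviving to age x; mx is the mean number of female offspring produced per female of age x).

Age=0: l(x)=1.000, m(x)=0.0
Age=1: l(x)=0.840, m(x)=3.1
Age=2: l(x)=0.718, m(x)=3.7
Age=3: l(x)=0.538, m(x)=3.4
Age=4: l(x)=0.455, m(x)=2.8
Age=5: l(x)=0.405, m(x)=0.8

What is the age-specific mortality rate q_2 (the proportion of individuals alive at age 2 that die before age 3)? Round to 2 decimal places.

q_2 = (l_2 − l_3) / l_2 = (0.718 − 0.538) / 0.718
     = 0.18 / 0.718 = 0.250696… → 0.25

0.25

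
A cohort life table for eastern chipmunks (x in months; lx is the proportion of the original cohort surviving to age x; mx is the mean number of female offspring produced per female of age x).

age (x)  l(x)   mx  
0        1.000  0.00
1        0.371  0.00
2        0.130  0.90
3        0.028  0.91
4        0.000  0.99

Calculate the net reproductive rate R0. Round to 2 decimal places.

0.14

lx·mx by age: 0, 0, 0.117, 0.02548, 0
R0 = Σ lx·mx = 0.14248 → 0.14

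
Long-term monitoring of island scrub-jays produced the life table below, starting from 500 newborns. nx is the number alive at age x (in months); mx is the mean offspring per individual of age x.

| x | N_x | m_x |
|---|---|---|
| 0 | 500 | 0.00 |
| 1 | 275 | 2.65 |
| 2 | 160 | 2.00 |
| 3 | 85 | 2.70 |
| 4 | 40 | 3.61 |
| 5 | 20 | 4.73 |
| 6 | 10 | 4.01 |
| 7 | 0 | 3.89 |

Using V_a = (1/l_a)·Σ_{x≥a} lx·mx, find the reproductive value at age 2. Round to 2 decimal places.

lx = nx/n0 = nx/500: 1, 0.55, 0.32, 0.17, 0.08, 0.04, 0.02, 0
lx·mx for x ≥ 2: 0.64, 0.459, 0.2888, 0.1892, 0.0802, 0 → sum = 1.6572
V_2 = 1.6572 / l_2 = 1.6572 / 0.32 = 5.17875 → 5.18

5.18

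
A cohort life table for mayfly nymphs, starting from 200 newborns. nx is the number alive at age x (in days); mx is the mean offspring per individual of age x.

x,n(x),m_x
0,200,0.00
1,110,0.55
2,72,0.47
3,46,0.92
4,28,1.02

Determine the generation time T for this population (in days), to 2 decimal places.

2.24

lx = nx/n0 = nx/200: 1, 0.55, 0.36, 0.23, 0.14
lx·mx: 0, 0.3025, 0.1692, 0.2116, 0.1428 → R0 = 0.8261
x·lx·mx: 0, 0.3025, 0.3384, 0.6348, 0.5712 → Σ = 1.8469
T = 1.8469 / 0.8261 = 2.235686… → 2.24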